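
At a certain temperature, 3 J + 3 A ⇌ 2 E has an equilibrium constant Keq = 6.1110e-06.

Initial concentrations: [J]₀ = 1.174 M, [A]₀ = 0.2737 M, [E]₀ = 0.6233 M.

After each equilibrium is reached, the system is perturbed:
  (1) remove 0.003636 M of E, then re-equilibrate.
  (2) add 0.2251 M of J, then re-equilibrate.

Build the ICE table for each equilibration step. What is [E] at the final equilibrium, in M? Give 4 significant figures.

[E]_eq = 0.01123 M

Q₀ = 11.71 vs Keq = 6.1110e-06 ⇒ Q>K, reverse
Step 1:
                  J         A         E
  I           1.174    0.2737    0.6233
  C          0.9203    0.9203   -0.6135
  E           2.094     1.194  0.009775
  solve Keq expr → x = -0.3068; check Q = 6.1110e-06
Then remove 0.003636 M of E.
Step 2:
                  J         A         E
  I           2.094     1.194  0.006139
  C       -0.005301 -0.005301  0.003534
  E           2.089     1.189  0.009673
  solve Keq expr → x = 0.001767; check Q = 6.1110e-06
Then add 0.2251 M of J.
Step 3:
                  J         A         E
  I           2.314     1.189  0.009673
  C       -0.002332 -0.002332  0.001555
  E           2.312     1.186   0.01123
  solve Keq expr → x = 7.7735e-04; check Q = 6.1110e-06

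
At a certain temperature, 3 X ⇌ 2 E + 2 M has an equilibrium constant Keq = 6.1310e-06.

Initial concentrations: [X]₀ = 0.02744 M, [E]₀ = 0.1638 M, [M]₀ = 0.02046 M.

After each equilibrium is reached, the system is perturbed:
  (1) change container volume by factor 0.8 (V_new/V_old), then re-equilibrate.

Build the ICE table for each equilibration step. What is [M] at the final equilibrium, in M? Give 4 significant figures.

[M]_eq = 2.6803e-04 M

Q₀ = 0.5436 vs Keq = 6.1310e-06 ⇒ Q>K, reverse
Step 1:
                  X         E         M
  Initial   0.02744    0.1638   0.02046
  Change    0.03033  -0.02022  -0.02022
  Equil     0.05777    0.1436 2.3946e-04
  solve Keq expr → x = -0.01011; check Q = 6.1310e-06
Then change container volume by factor 0.8 (V_new/V_old).
Step 2:
                  X         E         M
  Initial   0.07221    0.1795 2.9933e-04
  Change  4.6939e-05 -3.1293e-05 -3.1293e-05
  Equil     0.07226    0.1794 2.6803e-04
  solve Keq expr → x = -1.5646e-05; check Q = 6.1310e-06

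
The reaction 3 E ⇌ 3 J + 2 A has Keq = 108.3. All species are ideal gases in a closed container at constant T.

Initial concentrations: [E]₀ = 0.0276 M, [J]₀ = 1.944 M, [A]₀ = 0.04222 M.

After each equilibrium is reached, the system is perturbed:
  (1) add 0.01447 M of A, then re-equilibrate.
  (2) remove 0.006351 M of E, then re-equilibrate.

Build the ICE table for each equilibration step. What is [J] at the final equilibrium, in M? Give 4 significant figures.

[J]_eq = 1.918 M

Q₀ = 622.9 vs Keq = 108.3 ⇒ Q>K, reverse
Step 1:
                    E           J           A
  Initial      0.0276       1.944     0.04222
  Change      0.01398    -0.01398   -0.009317
  Equil       0.04158        1.93      0.0329
  solve Keq expr → x = -0.004659; check Q = 108.3
Then add 0.01447 M of A.
Step 2:
                    E           J           A
  Initial     0.04158        1.93     0.04737
  Change     0.007465   -0.007465   -0.004976
  Equil       0.04904       1.923      0.0424
  solve Keq expr → x = -0.002488; check Q = 108.3
Then remove 0.006351 M of E.
Step 3:
                    E           J           A
  Initial     0.04269       1.923      0.0424
  Change     0.004113   -0.004113   -0.002742
  Equil        0.0468       1.918     0.03965
  solve Keq expr → x = -0.001371; check Q = 108.3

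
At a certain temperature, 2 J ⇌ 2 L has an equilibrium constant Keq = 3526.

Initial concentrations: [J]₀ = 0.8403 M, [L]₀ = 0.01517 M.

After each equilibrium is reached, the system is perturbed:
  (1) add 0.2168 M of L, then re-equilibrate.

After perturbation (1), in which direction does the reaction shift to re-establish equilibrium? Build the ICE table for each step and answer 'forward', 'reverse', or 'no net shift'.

Direction: reverse

Q₀ = 3.2591e-04 vs Keq = 3526 ⇒ Q<K, forward
Step 1:
                   J          L
  Initial     0.8403    0.01517
  Change     -0.8261     0.8261
  Equil      0.01417     0.8413
  solve Keq expr → x = 0.4131; check Q = 3526
Then add 0.2168 M of L.
Step 2:
                   J          L
  Initial    0.01417      1.058
  Change    0.003591  -0.003591
  Equil      0.01776      1.055
  solve Keq expr → x = -0.001795; check Q = 3526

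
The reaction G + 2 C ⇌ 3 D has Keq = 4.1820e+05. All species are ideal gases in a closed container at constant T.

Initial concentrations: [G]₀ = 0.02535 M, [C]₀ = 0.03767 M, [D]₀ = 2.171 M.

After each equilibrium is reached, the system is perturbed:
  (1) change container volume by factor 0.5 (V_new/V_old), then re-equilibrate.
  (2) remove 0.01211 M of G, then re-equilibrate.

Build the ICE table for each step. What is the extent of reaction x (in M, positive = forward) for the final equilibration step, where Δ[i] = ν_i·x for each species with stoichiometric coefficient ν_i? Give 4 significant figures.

x = -0.003477 M

Q₀ = 2.8445e+05 vs Keq = 4.1820e+05 ⇒ Q<K, forward
Step 1:
                   G          C          D
  Initial    0.02535    0.03767      2.171
  Change    -0.00242   -0.00484    0.00726
  Equil      0.02293    0.03283      2.178
  solve Keq expr → x = 0.00242; check Q = 4.1820e+05
Then change container volume by factor 0.5 (V_new/V_old).
Step 2:
                   G          C          D
  Initial    0.04586    0.06566      4.357
  Change           0          0          0
  Equil      0.04586    0.06566      4.357
  solve Keq expr → x = 0; check Q = 4.1820e+05
Then remove 0.01211 M of G.
Step 3:
                   G          C          D
  Initial    0.03375    0.06566      4.357
  Change    0.003477   0.006955   -0.01043
  Equil      0.03723    0.07261      4.346
  solve Keq expr → x = -0.003477; check Q = 4.1820e+05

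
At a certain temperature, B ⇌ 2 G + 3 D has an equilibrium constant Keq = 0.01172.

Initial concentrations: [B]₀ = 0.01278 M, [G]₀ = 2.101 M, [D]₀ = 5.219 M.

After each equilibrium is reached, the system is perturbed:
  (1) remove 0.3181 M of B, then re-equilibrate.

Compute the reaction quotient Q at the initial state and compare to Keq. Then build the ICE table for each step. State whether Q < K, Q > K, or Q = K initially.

Q₀ = 4.9100e+04; Q > K (proceeds reverse)

Q₀ = 4.9100e+04 vs Keq = 0.01172 ⇒ Q>K, reverse
Step 1:
                   B          G          D
  Initial    0.01278      2.101      5.219
  Change       1.033     -2.065     -3.098
  Equil        1.045    0.03583      2.121
  solve Keq expr → x = -1.033; check Q = 0.01172
Then remove 0.3181 M of B.
Step 2:
                   B          G          D
  Initial     0.7273    0.03583      2.121
  Change    0.002852  -0.005704  -0.008555
  Equil       0.7301    0.03012      2.113
  solve Keq expr → x = -0.002852; check Q = 0.01172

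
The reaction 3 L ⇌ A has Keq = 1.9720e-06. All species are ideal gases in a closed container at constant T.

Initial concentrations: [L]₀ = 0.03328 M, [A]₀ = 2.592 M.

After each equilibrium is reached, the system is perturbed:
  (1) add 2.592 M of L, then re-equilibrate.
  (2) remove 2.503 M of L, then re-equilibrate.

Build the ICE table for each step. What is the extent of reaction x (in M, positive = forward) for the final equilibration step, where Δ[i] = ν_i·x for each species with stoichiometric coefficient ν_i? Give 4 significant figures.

x = -0.001244 M

Q₀ = 7.0321e+04 vs Keq = 1.9720e-06 ⇒ Q>K, reverse
Step 1:
                  L         A
  init      0.03328     2.592
  Δ           7.773    -2.591
  eq          7.806 9.3815e-04
  solve Keq expr → x = -2.591; check Q = 1.9720e-06
Then add 2.592 M of L.
Step 2:
                  L         A
  init         10.4 9.3815e-04
  Δ        -0.00383  0.001277
  eq          10.39  0.002215
  solve Keq expr → x = 0.001277; check Q = 1.9720e-06
Then remove 2.503 M of L.
Step 3:
                  L         A
  init        7.892  0.002215
  Δ        0.003733 -0.001244
  eq          7.895 9.7056e-04
  solve Keq expr → x = -0.001244; check Q = 1.9720e-06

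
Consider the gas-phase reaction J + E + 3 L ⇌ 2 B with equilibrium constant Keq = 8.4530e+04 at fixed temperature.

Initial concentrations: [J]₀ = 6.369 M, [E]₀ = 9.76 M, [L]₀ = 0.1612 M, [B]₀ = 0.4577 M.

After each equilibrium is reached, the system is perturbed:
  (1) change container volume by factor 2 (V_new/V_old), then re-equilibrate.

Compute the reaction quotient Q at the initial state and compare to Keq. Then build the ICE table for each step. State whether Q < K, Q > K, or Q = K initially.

Q₀ = 0.8045 vs Keq = 8.4530e+04 ⇒ Q<K, forward
Step 1:
                  J         E         L         B
  Initial     6.369      9.76    0.1612    0.4577
  Change   -0.05242  -0.05242   -0.1573    0.1048
  Equil       6.317     9.708  0.003938    0.5625
  solve Keq expr → x = 0.05242; check Q = 8.4530e+04
Then change container volume by factor 2 (V_new/V_old).
Step 2:
                  J         E         L         B
  Initial     3.158     4.854  0.001969    0.2813
  Change  6.5206e-04 6.5206e-04  0.001956 -0.001304
  Equil       3.159     4.854  0.003925      0.28
  solve Keq expr → x = -6.5206e-04; check Q = 8.4530e+04

Q₀ = 0.8045; Q < K (proceeds forward)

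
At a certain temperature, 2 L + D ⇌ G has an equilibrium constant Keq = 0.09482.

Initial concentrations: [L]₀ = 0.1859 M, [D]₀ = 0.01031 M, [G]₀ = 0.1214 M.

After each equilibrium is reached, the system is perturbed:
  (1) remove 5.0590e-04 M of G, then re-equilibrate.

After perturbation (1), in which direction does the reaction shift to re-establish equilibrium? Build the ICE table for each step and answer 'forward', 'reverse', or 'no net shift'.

Q₀ = 340.7 vs Keq = 0.09482 ⇒ Q>K, reverse
Step 1:
                  L         D         G
  init       0.1859   0.01031    0.1214
  Δ          0.2384    0.1192   -0.1192
  eq         0.4243    0.1295   0.00221
  solve Keq expr → x = -0.1192; check Q = 0.09482
Then remove 5.0590e-04 M of G.
Step 2:
                  L         D         G
  init       0.4243    0.1295  0.001705
  Δ       -9.7494e-04 -4.8747e-04 4.8747e-04
  eq         0.4233     0.129  0.002192
  solve Keq expr → x = 4.8747e-04; check Q = 0.09482

Direction: forward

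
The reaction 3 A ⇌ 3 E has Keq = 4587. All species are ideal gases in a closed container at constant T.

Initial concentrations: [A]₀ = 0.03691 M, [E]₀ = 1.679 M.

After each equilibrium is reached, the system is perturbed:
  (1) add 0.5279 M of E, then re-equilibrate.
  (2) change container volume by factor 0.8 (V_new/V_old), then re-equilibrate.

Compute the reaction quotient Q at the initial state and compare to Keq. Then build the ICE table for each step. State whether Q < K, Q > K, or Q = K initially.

Q₀ = 9.4128e+04; Q > K (proceeds reverse)

Q₀ = 9.4128e+04 vs Keq = 4587 ⇒ Q>K, reverse
Step 1:
                   A          E
  Initial    0.03691      1.679
  Change      0.0605    -0.0605
  Equil      0.09741      1.619
  solve Keq expr → x = -0.02017; check Q = 4587
Then add 0.5279 M of E.
Step 2:
                   A          E
  Initial    0.09741      2.146
  Change     0.02997   -0.02997
  Equil       0.1274      2.116
  solve Keq expr → x = -0.009989; check Q = 4587
Then change container volume by factor 0.8 (V_new/V_old).
Step 3:
                   A          E
  Initial     0.1592      2.646
  Change           0          0
  Equil       0.1592      2.646
  solve Keq expr → x = 0; check Q = 4587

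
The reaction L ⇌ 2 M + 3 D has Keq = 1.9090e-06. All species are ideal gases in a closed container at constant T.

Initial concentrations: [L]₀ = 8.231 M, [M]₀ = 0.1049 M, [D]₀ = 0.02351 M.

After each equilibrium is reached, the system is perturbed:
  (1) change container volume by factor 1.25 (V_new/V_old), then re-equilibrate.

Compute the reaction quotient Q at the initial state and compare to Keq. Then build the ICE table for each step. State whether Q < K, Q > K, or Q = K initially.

Q₀ = 1.7372e-08; Q < K (proceeds forward)

Q₀ = 1.7372e-08 vs Keq = 1.9090e-06 ⇒ Q<K, forward
Step 1:
                   L          M          D
  I            8.231     0.1049    0.02351
  C         -0.02189    0.04377    0.06566
  E            8.209     0.1487    0.08917
  solve Keq expr → x = 0.02189; check Q = 1.9090e-06
Then change container volume by factor 1.25 (V_new/V_old).
Step 2:
                   L          M          D
  I            6.567     0.1189    0.07134
  C        -0.006186    0.01237    0.01856
  E            6.561     0.1313    0.08989
  solve Keq expr → x = 0.006186; check Q = 1.9090e-06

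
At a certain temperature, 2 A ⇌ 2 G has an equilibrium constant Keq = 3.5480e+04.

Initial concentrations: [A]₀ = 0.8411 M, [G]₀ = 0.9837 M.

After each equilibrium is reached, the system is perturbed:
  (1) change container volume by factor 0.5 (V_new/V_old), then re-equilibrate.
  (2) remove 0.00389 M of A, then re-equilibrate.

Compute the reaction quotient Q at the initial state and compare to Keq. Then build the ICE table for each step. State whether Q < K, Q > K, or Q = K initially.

Q₀ = 1.368 vs Keq = 3.5480e+04 ⇒ Q<K, forward
Step 1:
                    A           G
  Initial      0.8411      0.9837
  Change      -0.8315      0.8315
  Equil      0.009637       1.815
  solve Keq expr → x = 0.4157; check Q = 3.5480e+04
Then change container volume by factor 0.5 (V_new/V_old).
Step 2:
                    A           G
  Initial     0.01927        3.63
  Change            0           0
  Equil       0.01927        3.63
  solve Keq expr → x = 0; check Q = 3.5480e+04
Then remove 0.00389 M of A.
Step 3:
                    A           G
  Initial     0.01538        3.63
  Change     0.003869   -0.003869
  Equil       0.01925       3.626
  solve Keq expr → x = -0.001935; check Q = 3.5480e+04

Q₀ = 1.368; Q < K (proceeds forward)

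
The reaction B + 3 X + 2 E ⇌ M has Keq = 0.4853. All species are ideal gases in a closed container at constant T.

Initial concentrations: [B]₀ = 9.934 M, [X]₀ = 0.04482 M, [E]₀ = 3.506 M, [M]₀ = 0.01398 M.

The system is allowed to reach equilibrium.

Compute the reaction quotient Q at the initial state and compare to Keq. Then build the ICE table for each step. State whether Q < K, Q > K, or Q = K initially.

Q₀ = 1.272 vs Keq = 0.4853 ⇒ Q>K, reverse
Step 1:
                  B         X         E         M
  I           9.934   0.04482     3.506   0.01398
  C        0.003652   0.01095  0.007303 -0.003652
  E           9.938   0.05577     3.513   0.01033
  solve Keq expr → x = -0.003652; check Q = 0.4853

Q₀ = 1.272; Q > K (proceeds reverse)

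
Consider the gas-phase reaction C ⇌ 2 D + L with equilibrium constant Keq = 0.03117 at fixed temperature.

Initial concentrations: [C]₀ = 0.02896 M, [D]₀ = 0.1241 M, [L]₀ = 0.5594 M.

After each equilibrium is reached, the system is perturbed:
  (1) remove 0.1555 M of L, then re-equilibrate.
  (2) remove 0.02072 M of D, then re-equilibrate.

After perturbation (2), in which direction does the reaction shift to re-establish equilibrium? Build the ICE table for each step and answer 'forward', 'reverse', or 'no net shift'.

Q₀ = 0.2975 vs Keq = 0.03117 ⇒ Q>K, reverse
Step 1:
                   C          D          L
  I          0.02896     0.1241     0.5594
  C          0.03203   -0.06406   -0.03203
  E          0.06099    0.06004     0.5274
  solve Keq expr → x = -0.03203; check Q = 0.03117
Then remove 0.1555 M of L.
Step 2:
                   C          D          L
  I          0.06099    0.06004     0.3719
  C        -0.004262   0.008524   0.004262
  E          0.05673    0.06856     0.3761
  solve Keq expr → x = 0.004262; check Q = 0.03117
Then remove 0.02072 M of D.
Step 3:
                   C          D          L
  I          0.05673    0.04784     0.3761
  C        -0.007647    0.01529   0.007647
  E          0.04908    0.06314     0.3838
  solve Keq expr → x = 0.007647; check Q = 0.03117

Direction: forward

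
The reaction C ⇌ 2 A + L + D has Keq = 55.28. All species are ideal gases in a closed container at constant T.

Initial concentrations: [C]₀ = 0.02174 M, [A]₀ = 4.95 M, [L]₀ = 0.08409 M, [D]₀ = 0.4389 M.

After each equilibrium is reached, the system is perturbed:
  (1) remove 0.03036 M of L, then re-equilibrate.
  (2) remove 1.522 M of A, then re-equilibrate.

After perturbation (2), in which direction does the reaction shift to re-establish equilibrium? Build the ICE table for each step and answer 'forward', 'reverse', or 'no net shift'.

Q₀ = 41.6 vs Keq = 55.28 ⇒ Q<K, forward
Step 1:
                    C           A           L           D
  init        0.02174        4.95     0.08409      0.4389
  Δ         -0.004313    0.008625    0.004313    0.004313
  eq          0.01743       4.959      0.0884      0.4432
  solve Keq expr → x = 0.004313; check Q = 55.28
Then remove 0.03036 M of L.
Step 2:
                    C           A           L           D
  init        0.01743       4.959     0.05804      0.4432
  Δ         -0.004845    0.009691    0.004845    0.004845
  eq          0.01258       4.968     0.06289      0.4481
  solve Keq expr → x = 0.004845; check Q = 55.28
Then remove 1.522 M of A.
Step 3:
                    C           A           L           D
  init        0.01258       3.446     0.06289      0.4481
  Δ         -0.005835     0.01167    0.005835    0.005835
  eq         0.006747       3.458     0.06872      0.4539
  solve Keq expr → x = 0.005835; check Q = 55.28

Direction: forward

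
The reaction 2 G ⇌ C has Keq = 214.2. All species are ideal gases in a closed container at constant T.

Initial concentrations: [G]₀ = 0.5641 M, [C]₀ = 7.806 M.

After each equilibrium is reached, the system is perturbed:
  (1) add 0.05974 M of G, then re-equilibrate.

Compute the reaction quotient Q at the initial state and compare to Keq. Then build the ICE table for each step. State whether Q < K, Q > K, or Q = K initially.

Q₀ = 24.53; Q < K (proceeds forward)

Q₀ = 24.53 vs Keq = 214.2 ⇒ Q<K, forward
Step 1:
                  G         C
  Initial    0.5641     7.806
  Change    -0.3709    0.1855
  Equil      0.1932     7.991
  solve Keq expr → x = 0.1855; check Q = 214.2
Then add 0.05974 M of G.
Step 2:
                  G         C
  Initial    0.2529     7.991
  Change   -0.05938   0.02969
  Equil      0.1935     8.021
  solve Keq expr → x = 0.02969; check Q = 214.2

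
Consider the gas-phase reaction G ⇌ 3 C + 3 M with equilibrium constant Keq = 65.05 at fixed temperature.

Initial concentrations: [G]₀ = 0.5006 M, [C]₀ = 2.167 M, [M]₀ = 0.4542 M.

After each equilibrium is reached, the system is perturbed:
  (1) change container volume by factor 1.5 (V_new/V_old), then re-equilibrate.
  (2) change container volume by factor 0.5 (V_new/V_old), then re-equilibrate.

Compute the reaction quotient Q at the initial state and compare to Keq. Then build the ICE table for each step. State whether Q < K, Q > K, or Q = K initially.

Q₀ = 1.905 vs Keq = 65.05 ⇒ Q<K, forward
Step 1:
                  G         C         M
  init       0.5006     2.167    0.4542
  Δ         -0.1844    0.5531    0.5531
  eq         0.3162      2.72     1.007
  solve Keq expr → x = 0.1844; check Q = 65.05
Then change container volume by factor 1.5 (V_new/V_old).
Step 2:
                  G         C         M
  init       0.2108     1.813    0.6715
  Δ        -0.09182    0.2755    0.2755
  eq          0.119     2.089     0.947
  solve Keq expr → x = 0.09182; check Q = 65.05
Then change container volume by factor 0.5 (V_new/V_old).
Step 3:
                  G         C         M
  init        0.238     4.178     1.894
  Δ          0.2991   -0.8974   -0.8974
  eq         0.5371      3.28    0.9966
  solve Keq expr → x = -0.2991; check Q = 65.05

Q₀ = 1.905; Q < K (proceeds forward)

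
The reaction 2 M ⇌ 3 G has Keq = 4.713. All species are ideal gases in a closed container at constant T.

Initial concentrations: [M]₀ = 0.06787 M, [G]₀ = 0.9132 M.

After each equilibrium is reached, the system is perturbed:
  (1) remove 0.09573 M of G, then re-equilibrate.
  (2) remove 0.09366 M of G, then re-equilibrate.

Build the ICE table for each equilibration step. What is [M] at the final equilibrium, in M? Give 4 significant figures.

Q₀ = 165.3 vs Keq = 4.713 ⇒ Q>K, reverse
Step 1:
                  M         G
  init      0.06787    0.9132
  Δ          0.1744   -0.2616
  eq         0.2423    0.6516
  solve Keq expr → x = -0.0872; check Q = 4.713
Then remove 0.09573 M of G.
Step 2:
                  M         G
  init       0.2423    0.5559
  Δ        -0.02874   0.04312
  eq         0.2135     0.599
  solve Keq expr → x = 0.01437; check Q = 4.713
Then remove 0.09366 M of G.
Step 3:
                  M         G
  init       0.2135    0.5053
  Δ        -0.02745   0.04117
  eq         0.1861    0.5465
  solve Keq expr → x = 0.01372; check Q = 4.713

[M]_eq = 0.1861 M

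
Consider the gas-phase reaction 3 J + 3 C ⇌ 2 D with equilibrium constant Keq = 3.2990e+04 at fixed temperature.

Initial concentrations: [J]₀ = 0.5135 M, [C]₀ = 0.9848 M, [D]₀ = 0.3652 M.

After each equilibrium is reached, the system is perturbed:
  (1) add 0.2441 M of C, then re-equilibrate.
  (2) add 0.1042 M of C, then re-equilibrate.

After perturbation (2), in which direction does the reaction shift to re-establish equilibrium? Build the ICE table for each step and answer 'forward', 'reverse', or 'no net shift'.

Q₀ = 1.031 vs Keq = 3.2990e+04 ⇒ Q<K, forward
Step 1:
                   J          C          D
  init        0.5135     0.9848     0.3652
  Δ          -0.4671    -0.4671     0.3114
  eq         0.04642     0.5177     0.6766
  solve Keq expr → x = 0.1557; check Q = 3.2990e+04
Then add 0.2441 M of C.
Step 2:
                   J          C          D
  init       0.04642     0.7618     0.6766
  Δ         -0.01399   -0.01399   0.009325
  eq         0.03243     0.7478     0.6859
  solve Keq expr → x = 0.004663; check Q = 3.2990e+04
Then add 0.1042 M of C.
Step 3:
                   J          C          D
  init       0.03243      0.852     0.6859
  Δ         -0.00377   -0.00377   0.002513
  eq         0.02866     0.8483     0.6884
  solve Keq expr → x = 0.001257; check Q = 3.2990e+04

Direction: forward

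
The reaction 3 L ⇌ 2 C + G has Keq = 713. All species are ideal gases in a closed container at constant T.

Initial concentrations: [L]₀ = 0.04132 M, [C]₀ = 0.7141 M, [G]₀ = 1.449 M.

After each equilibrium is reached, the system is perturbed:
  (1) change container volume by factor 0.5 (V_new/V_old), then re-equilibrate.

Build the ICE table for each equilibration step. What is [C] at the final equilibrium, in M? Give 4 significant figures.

Q₀ = 1.0474e+04 vs Keq = 713 ⇒ Q>K, reverse
Step 1:
                    L           C           G
  Initial     0.04132      0.7141       1.449
  Change       0.0559    -0.03727    -0.01863
  Equil       0.09722      0.6768        1.43
  solve Keq expr → x = -0.01863; check Q = 713
Then change container volume by factor 0.5 (V_new/V_old).
Step 2:
                    L           C           G
  Initial      0.1944       1.354       2.861
  Change            0           0           0
  Equil        0.1944       1.354       2.861
  solve Keq expr → x = 0; check Q = 713

[C]_eq = 1.354 M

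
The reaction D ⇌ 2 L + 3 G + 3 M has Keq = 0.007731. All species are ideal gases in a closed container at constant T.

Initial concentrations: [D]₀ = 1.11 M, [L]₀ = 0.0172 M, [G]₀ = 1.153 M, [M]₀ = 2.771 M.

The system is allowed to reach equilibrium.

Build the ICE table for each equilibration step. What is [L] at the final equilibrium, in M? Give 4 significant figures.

[L]_eq = 0.01627 M

Q₀ = 0.008692 vs Keq = 0.007731 ⇒ Q>K, reverse
Step 1:
                   D          L          G          M
  init          1.11     0.0172      1.153      2.771
  Δ       4.6677e-04 -9.3355e-04    -0.0014    -0.0014
  eq            1.11    0.01627      1.152       2.77
  solve Keq expr → x = -4.6677e-04; check Q = 0.007731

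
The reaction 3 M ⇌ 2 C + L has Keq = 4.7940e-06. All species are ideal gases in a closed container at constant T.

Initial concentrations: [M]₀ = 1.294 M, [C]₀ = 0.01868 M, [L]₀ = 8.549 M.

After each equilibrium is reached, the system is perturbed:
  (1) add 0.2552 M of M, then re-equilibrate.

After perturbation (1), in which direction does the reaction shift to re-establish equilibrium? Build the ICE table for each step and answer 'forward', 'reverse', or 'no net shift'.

Direction: forward

Q₀ = 0.001377 vs Keq = 4.7940e-06 ⇒ Q>K, reverse
Step 1:
                  M         C         L
  init        1.294   0.01868     8.549
  Δ         0.02632  -0.01754 -0.008772
  eq           1.32  0.001137      8.54
  solve Keq expr → x = -0.008772; check Q = 4.7940e-06
Then add 0.2552 M of M.
Step 2:
                  M         C         L
  init        1.576  0.001137      8.54
  Δ       -5.1638e-04 3.4426e-04 1.7213e-04
  eq          1.575  0.001481      8.54
  solve Keq expr → x = 1.7213e-04; check Q = 4.7940e-06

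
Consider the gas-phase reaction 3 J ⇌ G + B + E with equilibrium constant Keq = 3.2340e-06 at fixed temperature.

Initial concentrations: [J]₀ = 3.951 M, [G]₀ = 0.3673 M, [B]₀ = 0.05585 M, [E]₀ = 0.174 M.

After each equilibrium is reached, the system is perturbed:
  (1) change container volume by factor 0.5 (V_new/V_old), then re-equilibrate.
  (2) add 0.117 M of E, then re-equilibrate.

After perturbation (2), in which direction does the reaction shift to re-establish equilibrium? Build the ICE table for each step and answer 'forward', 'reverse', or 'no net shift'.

Q₀ = 5.7873e-05 vs Keq = 3.2340e-06 ⇒ Q>K, reverse
Step 1:
                   J          G          B          E
  I            3.951     0.3673    0.05585      0.174
  C           0.1505   -0.05017   -0.05017   -0.05017
  E            4.102     0.3171   0.005682     0.1238
  solve Keq expr → x = -0.05017; check Q = 3.2340e-06
Then change container volume by factor 0.5 (V_new/V_old).
Step 2:
                   J          G          B          E
  I            8.203     0.6343    0.01136     0.2477
  C                0          0          0          0
  E            8.203     0.6343    0.01136     0.2477
  solve Keq expr → x = 0; check Q = 3.2340e-06
Then add 0.117 M of E.
Step 3:
                   J          G          B          E
  I            8.203     0.6343    0.01136     0.3647
  C          0.01049  -0.003498  -0.003498  -0.003498
  E            8.214     0.6308   0.007866     0.3612
  solve Keq expr → x = -0.003498; check Q = 3.2340e-06

Direction: reverse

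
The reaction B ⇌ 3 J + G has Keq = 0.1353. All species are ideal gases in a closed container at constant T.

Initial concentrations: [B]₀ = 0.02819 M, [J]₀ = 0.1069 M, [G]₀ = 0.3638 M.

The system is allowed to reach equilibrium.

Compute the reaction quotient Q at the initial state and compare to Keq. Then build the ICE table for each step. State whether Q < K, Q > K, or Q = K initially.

Q₀ = 0.01577 vs Keq = 0.1353 ⇒ Q<K, forward
Step 1:
                  B         J         G
  I         0.02819    0.1069    0.3638
  C        -0.01707    0.0512   0.01707
  E         0.01112    0.1581    0.3809
  solve Keq expr → x = 0.01707; check Q = 0.1353

Q₀ = 0.01577; Q < K (proceeds forward)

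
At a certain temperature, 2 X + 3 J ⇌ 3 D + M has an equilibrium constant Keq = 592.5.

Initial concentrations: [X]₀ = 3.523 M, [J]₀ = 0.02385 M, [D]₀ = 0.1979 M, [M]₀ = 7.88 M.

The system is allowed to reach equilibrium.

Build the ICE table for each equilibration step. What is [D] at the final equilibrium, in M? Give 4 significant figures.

[D]_eq = 0.2012 M

Q₀ = 362.7 vs Keq = 592.5 ⇒ Q<K, forward
Step 1:
                   X          J          D          M
  init         3.523    0.02385     0.1979       7.88
  Δ        -0.002171  -0.003256   0.003256   0.001085
  eq           3.521    0.02059     0.2012      7.881
  solve Keq expr → x = 0.001085; check Q = 592.5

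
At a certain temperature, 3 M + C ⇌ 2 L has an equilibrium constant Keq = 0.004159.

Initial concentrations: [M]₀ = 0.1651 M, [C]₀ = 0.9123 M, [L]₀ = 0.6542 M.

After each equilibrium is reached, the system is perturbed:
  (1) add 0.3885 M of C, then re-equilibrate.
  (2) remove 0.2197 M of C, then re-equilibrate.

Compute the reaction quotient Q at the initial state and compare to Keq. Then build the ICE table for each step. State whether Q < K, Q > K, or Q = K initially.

Q₀ = 104.2; Q > K (proceeds reverse)

Q₀ = 104.2 vs Keq = 0.004159 ⇒ Q>K, reverse
Step 1:
                   M          C          L
  init        0.1651     0.9123     0.6542
  Δ           0.8697     0.2899    -0.5798
  eq           1.035      1.202    0.07443
  solve Keq expr → x = -0.2899; check Q = 0.004159
Then add 0.3885 M of C.
Step 2:
                   M          C          L
  init         1.035      1.591    0.07443
  Δ           -0.014  -0.004666   0.009331
  eq           1.021      1.586    0.08376
  solve Keq expr → x = 0.004666; check Q = 0.004159
Then remove 0.2197 M of C.
Step 3:
                   M          C          L
  init         1.021      1.366    0.08376
  Δ          0.00761   0.002537  -0.005073
  eq           1.028      1.369    0.07869
  solve Keq expr → x = -0.002537; check Q = 0.004159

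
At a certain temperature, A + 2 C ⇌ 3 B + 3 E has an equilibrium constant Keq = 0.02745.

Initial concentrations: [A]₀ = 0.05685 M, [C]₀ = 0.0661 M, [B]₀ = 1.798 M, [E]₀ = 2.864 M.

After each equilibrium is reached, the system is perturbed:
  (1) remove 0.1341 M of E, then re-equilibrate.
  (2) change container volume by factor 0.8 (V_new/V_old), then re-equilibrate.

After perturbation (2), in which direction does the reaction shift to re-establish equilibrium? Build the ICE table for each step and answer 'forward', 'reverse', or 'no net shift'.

Q₀ = 5.4974e+05 vs Keq = 0.02745 ⇒ Q>K, reverse
Step 1:
                    A           C           B           E
  I           0.05685      0.0661       1.798       2.864
  C            0.5283       1.057      -1.585      -1.585
  E            0.5852       1.123      0.2131       1.279
  solve Keq expr → x = -0.5283; check Q = 0.02745
Then remove 0.1341 M of E.
Step 2:
                    A           C           B           E
  I            0.5852       1.123      0.2131       1.145
  C           -0.0062     -0.0124      0.0186      0.0186
  E             0.579        1.11      0.2317       1.164
  solve Keq expr → x = 0.0062; check Q = 0.02745
Then change container volume by factor 0.8 (V_new/V_old).
Step 3:
                    A           C           B           E
  I            0.7237       1.388      0.2896       1.454
  C           0.01511     0.03022    -0.04533    -0.04533
  E            0.7388       1.418      0.2443       1.409
  solve Keq expr → x = -0.01511; check Q = 0.02745

Direction: reverse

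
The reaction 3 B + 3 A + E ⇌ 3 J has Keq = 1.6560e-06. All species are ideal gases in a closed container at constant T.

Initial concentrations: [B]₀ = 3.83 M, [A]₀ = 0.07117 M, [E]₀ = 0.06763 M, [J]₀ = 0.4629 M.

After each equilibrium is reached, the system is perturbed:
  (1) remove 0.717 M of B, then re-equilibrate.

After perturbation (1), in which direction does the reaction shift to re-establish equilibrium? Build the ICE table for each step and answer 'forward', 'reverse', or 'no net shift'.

Direction: reverse

Q₀ = 72.42 vs Keq = 1.6560e-06 ⇒ Q>K, reverse
Step 1:
                   B          A          E          J
  I             3.83    0.07117    0.06763     0.4629
  C           0.4471     0.4471      0.149    -0.4471
  E            4.277     0.5183     0.2167    0.01575
  solve Keq expr → x = -0.149; check Q = 1.6560e-06
Then remove 0.717 M of B.
Step 2:
                   B          A          E          J
  I             3.56     0.5183     0.2167    0.01575
  C          0.00255    0.00255 8.4989e-04   -0.00255
  E            3.563     0.5209     0.2175     0.0132
  solve Keq expr → x = -8.4989e-04; check Q = 1.6560e-06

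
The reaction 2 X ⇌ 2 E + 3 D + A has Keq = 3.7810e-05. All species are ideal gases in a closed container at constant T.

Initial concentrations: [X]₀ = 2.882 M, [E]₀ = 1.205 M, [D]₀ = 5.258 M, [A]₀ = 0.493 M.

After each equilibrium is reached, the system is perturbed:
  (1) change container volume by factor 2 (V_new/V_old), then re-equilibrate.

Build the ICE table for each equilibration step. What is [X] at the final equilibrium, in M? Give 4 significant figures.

Q₀ = 12.53 vs Keq = 3.7810e-05 ⇒ Q>K, reverse
Step 1:
                    X           E           D           A
  init          2.882       1.205       5.258       0.493
  Δ            0.9856     -0.9856      -1.478     -0.4928
  eq            3.868      0.2194        3.78  2.1753e-04
  solve Keq expr → x = -0.4928; check Q = 3.7810e-05
Then change container volume by factor 2 (V_new/V_old).
Step 2:
                    X           E           D           A
  init          1.934      0.1097        1.89  1.0876e-04
  Δ         -0.003044    0.003044    0.004565    0.001522
  eq            1.931      0.1128       1.894    0.001631
  solve Keq expr → x = 0.001522; check Q = 3.7810e-05

[X]_eq = 1.931 M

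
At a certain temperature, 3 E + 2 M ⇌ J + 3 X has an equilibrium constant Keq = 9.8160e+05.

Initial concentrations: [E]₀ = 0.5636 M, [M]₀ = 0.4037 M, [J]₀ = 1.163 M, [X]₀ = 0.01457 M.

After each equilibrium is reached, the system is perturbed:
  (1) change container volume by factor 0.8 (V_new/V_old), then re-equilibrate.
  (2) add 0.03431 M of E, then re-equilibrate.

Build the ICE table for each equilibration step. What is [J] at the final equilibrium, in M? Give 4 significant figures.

Q₀ = 1.2329e-04 vs Keq = 9.8160e+05 ⇒ Q<K, forward
Step 1:
                   E          M          J          X
  Initial     0.5636     0.4037      1.163    0.01457
  Change     -0.5226    -0.3484     0.1742     0.5226
  Equil      0.04102    0.05531      1.337     0.5372
  solve Keq expr → x = 0.1742; check Q = 9.8160e+05
Then change container volume by factor 0.8 (V_new/V_old).
Step 2:
                   E          M          J          X
  Initial    0.05127    0.06914      1.671     0.6714
  Change   -0.002648  -0.001765 8.8265e-04   0.002648
  Equil      0.04862    0.06737      1.672     0.6741
  solve Keq expr → x = 8.8265e-04; check Q = 9.8160e+05
Then add 0.03431 M of E.
Step 3:
                   E          M          J          X
  Initial    0.08293    0.06737      1.672     0.6741
  Change    -0.02307   -0.01538    0.00769    0.02307
  Equil      0.05986    0.05199       1.68     0.6972
  solve Keq expr → x = 0.00769; check Q = 9.8160e+05

[J]_eq = 1.68 M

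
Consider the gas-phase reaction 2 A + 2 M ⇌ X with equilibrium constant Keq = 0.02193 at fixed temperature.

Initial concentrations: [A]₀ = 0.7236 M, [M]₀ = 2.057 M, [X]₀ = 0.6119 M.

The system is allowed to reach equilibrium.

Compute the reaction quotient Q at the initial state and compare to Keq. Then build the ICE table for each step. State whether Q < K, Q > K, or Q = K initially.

Q₀ = 0.2762; Q > K (proceeds reverse)

Q₀ = 0.2762 vs Keq = 0.02193 ⇒ Q>K, reverse
Step 1:
                   A          M          X
  I           0.7236      2.057     0.6119
  C           0.6359     0.6359     -0.318
  E             1.36      2.693     0.2939
  solve Keq expr → x = -0.318; check Q = 0.02193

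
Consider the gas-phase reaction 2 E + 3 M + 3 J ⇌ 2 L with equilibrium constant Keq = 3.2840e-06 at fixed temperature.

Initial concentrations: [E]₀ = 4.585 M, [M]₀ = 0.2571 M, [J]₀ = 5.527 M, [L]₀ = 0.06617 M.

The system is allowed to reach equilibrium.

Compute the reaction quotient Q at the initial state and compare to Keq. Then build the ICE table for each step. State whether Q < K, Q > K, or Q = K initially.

Q₀ = 7.2589e-05 vs Keq = 3.2840e-06 ⇒ Q>K, reverse
Step 1:
                  E         M         J         L
  init        4.585    0.2571     5.527   0.06617
  Δ         0.04555   0.06833   0.06833  -0.04555
  eq          4.631    0.3254     5.595   0.02062
  solve Keq expr → x = -0.02278; check Q = 3.2840e-06

Q₀ = 7.2589e-05; Q > K (proceeds reverse)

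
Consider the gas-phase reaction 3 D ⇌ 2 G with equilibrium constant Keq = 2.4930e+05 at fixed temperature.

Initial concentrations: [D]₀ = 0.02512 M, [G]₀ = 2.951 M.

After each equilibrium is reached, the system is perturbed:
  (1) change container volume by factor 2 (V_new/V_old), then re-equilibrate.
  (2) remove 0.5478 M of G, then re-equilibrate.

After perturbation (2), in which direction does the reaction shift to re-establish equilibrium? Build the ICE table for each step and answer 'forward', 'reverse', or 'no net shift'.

Q₀ = 5.4939e+05 vs Keq = 2.4930e+05 ⇒ Q>K, reverse
Step 1:
                   D          G
  Initial    0.02512      2.951
  Change    0.007532  -0.005021
  Equil      0.03265      2.946
  solve Keq expr → x = -0.002511; check Q = 2.4930e+05
Then change container volume by factor 2 (V_new/V_old).
Step 2:
                   D          G
  Initial    0.01633      1.473
  Change    0.004217  -0.002812
  Equil      0.02054       1.47
  solve Keq expr → x = -0.001406; check Q = 2.4930e+05
Then remove 0.5478 M of G.
Step 3:
                   D          G
  Initial    0.02054     0.9224
  Change   -0.005448   0.003632
  Equil       0.0151      0.926
  solve Keq expr → x = 0.001816; check Q = 2.4930e+05

Direction: forward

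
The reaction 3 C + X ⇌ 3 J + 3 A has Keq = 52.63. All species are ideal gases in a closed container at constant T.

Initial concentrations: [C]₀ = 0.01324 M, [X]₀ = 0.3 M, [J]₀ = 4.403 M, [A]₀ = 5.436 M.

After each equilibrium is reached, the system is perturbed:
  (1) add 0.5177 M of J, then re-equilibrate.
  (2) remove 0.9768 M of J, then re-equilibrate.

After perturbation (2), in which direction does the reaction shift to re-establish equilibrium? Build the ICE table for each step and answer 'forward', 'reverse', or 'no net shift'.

Direction: forward

Q₀ = 1.9692e+10 vs Keq = 52.63 ⇒ Q>K, reverse
Step 1:
                    C           X           J           A
  Initial     0.01324         0.3       4.403       5.436
  Change        2.077      0.6923      -2.077      -2.077
  Equil          2.09      0.9923       2.326       3.359
  solve Keq expr → x = -0.6923; check Q = 52.63
Then add 0.5177 M of J.
Step 2:
                    C           X           J           A
  Initial        2.09      0.9923       2.844       3.359
  Change       0.1625     0.05415     -0.1625     -0.1625
  Equil         2.253       1.046       2.681       3.197
  solve Keq expr → x = -0.05415; check Q = 52.63
Then remove 0.9768 M of J.
Step 3:
                    C           X           J           A
  Initial       2.253       1.046       1.704       3.197
  Change      -0.3175     -0.1058      0.3175      0.3175
  Equil         1.935      0.9406       2.022       3.514
  solve Keq expr → x = 0.1058; check Q = 52.63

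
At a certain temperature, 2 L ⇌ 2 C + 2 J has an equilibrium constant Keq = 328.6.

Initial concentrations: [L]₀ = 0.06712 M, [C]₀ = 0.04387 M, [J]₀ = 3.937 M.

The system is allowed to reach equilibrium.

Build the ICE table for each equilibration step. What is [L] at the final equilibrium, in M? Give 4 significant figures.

Q₀ = 6.622 vs Keq = 328.6 ⇒ Q<K, forward
Step 1:
                   L          C          J
  init       0.06712    0.04387      3.937
  Δ         -0.04712    0.04712    0.04712
  eq            0.02    0.09099      3.984
  solve Keq expr → x = 0.02356; check Q = 328.6

[L]_eq = 0.02 M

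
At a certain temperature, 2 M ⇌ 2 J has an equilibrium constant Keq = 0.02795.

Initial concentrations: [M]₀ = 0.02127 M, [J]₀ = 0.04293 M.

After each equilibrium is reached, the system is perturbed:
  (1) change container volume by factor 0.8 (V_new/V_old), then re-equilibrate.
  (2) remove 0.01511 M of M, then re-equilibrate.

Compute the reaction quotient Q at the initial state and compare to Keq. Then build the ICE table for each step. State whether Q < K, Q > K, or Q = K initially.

Q₀ = 4.074 vs Keq = 0.02795 ⇒ Q>K, reverse
Step 1:
                   M          J
  Initial    0.02127    0.04293
  Change     0.03373   -0.03373
  Equil        0.055   0.009196
  solve Keq expr → x = -0.01687; check Q = 0.02795
Then change container volume by factor 0.8 (V_new/V_old).
Step 2:
                   M          J
  Initial    0.06876    0.01149
  Change           0          0
  Equil      0.06876    0.01149
  solve Keq expr → x = 0; check Q = 0.02795
Then remove 0.01511 M of M.
Step 3:
                   M          J
  Initial    0.05365    0.01149
  Change    0.002164  -0.002164
  Equil      0.05581    0.00933
  solve Keq expr → x = -0.001082; check Q = 0.02795

Q₀ = 4.074; Q > K (proceeds reverse)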